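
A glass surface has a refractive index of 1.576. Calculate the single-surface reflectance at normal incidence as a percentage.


Fresnel reflectance at normal incidence:
  R = ((n - 1)/(n + 1))^2
  (n - 1)/(n + 1) = (1.576 - 1)/(1.576 + 1) = 0.223602
  R = 0.223602^2 = 0.0499979
  R(%) = 0.0499979 * 100 = 5.0%

5.0%


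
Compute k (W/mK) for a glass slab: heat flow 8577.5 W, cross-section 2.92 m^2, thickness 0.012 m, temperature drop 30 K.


Fourier's law rearranged: k = Q * t / (A * dT)
  Numerator = 8577.5 * 0.012 = 102.93
  Denominator = 2.92 * 30 = 87.6
  k = 102.93 / 87.6 = 1.175 W/mK

1.175 W/mK


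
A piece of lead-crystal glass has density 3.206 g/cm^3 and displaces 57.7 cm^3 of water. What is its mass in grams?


Rearrange rho = m / V:
  m = rho * V
  m = 3.206 * 57.7 = 184.986 g

184.986 g


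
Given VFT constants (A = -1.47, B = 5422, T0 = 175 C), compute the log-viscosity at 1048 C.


VFT equation: log(eta) = A + B / (T - T0)
  T - T0 = 1048 - 175 = 873
  B / (T - T0) = 5422 / 873 = 6.211
  log(eta) = -1.47 + 6.211 = 4.741

4.741


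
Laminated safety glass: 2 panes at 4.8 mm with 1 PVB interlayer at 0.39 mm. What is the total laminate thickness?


Total thickness = glass contribution + PVB contribution
  Glass: 2 * 4.8 = 9.6 mm
  PVB: 1 * 0.39 = 0.39 mm
  Total = 9.6 + 0.39 = 9.99 mm

9.99 mm


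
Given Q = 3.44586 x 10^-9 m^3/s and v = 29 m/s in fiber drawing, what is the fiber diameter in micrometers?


Cross-sectional area from continuity:
  A = Q / v = 3.44586 x 10^-9 / 29 = 1.188228 x 10^-10 m^2
Diameter from circular cross-section:
  d = sqrt(4A / pi) * 10^6 (m -> um)
  d = sqrt(4 * 1.188228 x 10^-10 / pi) * 10^6 = 12.3 um

12.3 um


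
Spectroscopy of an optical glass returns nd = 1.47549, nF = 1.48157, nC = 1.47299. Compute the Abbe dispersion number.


Abbe number formula: Vd = (nd - 1) / (nF - nC)
  nd - 1 = 1.47549 - 1 = 0.47549
  nF - nC = 1.48157 - 1.47299 = 0.00858
  Vd = 0.47549 / 0.00858 = 55.42

55.42


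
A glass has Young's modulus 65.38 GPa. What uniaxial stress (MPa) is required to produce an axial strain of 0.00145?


Rearrange E = sigma / epsilon:
  sigma = E * epsilon
  E (MPa) = 65.38 * 1000 = 65380
  sigma = 65380 * 0.00145 = 94.8 MPa

94.8 MPa


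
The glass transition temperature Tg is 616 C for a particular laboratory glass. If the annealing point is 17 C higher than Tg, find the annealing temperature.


The annealing temperature is Tg plus the offset:
  T_anneal = 616 + 17 = 633 C

633 C


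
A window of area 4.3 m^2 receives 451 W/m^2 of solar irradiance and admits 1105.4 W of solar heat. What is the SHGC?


Rearrange Q = Area * SHGC * Irradiance:
  SHGC = Q / (Area * Irradiance)
  SHGC = 1105.4 / (4.3 * 451) = 0.57

0.57


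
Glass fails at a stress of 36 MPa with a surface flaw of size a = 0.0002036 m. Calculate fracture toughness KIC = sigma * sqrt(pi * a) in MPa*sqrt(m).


Fracture toughness: KIC = sigma * sqrt(pi * a)
  pi * a = pi * 0.0002036 = 0.000639628
  sqrt(pi * a) = 0.025291
  KIC = 36 * 0.025291 = 0.91 MPa*sqrt(m)

0.91 MPa*sqrt(m)


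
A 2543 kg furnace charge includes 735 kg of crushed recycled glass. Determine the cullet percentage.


Cullet ratio = (cullet mass / total batch mass) * 100
  Ratio = 735 / 2543 * 100 = 28.9%

28.9%


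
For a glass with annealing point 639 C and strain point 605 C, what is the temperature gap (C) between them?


Gap = T_anneal - T_strain:
  gap = 639 - 605 = 34 C

34 C


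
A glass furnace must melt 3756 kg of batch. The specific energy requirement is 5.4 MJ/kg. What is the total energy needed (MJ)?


Total energy = mass * specific energy
  E = 3756 * 5.4 = 20282.4 MJ

20282.4 MJ


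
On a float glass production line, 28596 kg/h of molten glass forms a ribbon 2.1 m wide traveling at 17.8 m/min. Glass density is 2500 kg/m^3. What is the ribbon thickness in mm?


Ribbon cross-section from mass balance:
  Volume rate = throughput / density = 28596 / 2500 = 11.4384 m^3/h
  thickness = volume rate / (speed * 60 * width), i.e.
  thickness = throughput / (60 * speed * width * density) * 1000
  thickness = 28596 / (60 * 17.8 * 2.1 * 2500) * 1000 = 5.1 mm

5.1 mm


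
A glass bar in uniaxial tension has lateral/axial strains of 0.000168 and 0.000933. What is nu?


Poisson's ratio: nu = lateral strain / axial strain
  nu = 0.000168 / 0.000933 = 0.1801

0.1801


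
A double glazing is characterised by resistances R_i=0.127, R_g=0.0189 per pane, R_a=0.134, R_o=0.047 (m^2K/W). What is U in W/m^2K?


Total thermal resistance (series):
  R_total = R_in + R_glass + R_air + R_glass + R_out
  R_total = 0.127 + 0.0189 + 0.134 + 0.0189 + 0.047 = 0.3458 m^2K/W
U-value = 1 / R_total = 1 / 0.3458 = 2.892 W/m^2K

2.892 W/m^2K


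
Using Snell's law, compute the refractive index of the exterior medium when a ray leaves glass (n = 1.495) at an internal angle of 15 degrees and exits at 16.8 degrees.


Apply Snell's law: n1 * sin(theta1) = n2 * sin(theta2)
  n2 = n1 * sin(theta1) / sin(theta2)
  sin(15) = 0.258819
  sin(16.8) = 0.289032
  n2 = 1.495 * 0.258819 / 0.289032 = 1.3387

1.3387


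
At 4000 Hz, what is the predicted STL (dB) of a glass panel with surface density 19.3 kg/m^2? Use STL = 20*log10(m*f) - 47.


Mass law: STL = 20 * log10(m * f) - 47
  m * f = 19.3 * 4000 = 77200
  log10(77200) = 4.88762
  STL = 20 * 4.88762 - 47 = 97.7524 - 47 = 50.8 dB

50.8 dB


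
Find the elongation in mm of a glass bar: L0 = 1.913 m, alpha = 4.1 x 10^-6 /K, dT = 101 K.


Thermal expansion formula: dL = alpha * L0 * dT
  dL = (4.1 x 10^-6) * 1.913 * 101 = 0.00079217 m
Convert to mm: 0.00079217 * 1000 = 0.7922 mm

0.7922 mm


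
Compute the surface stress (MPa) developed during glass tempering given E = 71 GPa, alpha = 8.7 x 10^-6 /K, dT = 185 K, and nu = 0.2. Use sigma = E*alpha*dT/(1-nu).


Tempering stress: sigma = E * alpha * dT / (1 - nu)
  E (MPa) = 71 * 1000 = 71000
  Numerator = 71000 * (8.7 x 10^-6) * 185 = 114.2745
  Denominator = 1 - 0.2 = 0.8
  sigma = 114.2745 / 0.8 = 142.8 MPa

142.8 MPa


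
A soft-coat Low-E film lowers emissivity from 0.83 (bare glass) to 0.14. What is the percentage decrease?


Percentage reduction = (1 - coated/uncoated) * 100
  Ratio = 0.14 / 0.83 = 0.1687
  Reduction = (1 - 0.1687) * 100 = 83.1%

83.1%


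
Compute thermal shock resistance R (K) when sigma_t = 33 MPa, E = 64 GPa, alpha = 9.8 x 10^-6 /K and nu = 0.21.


Thermal shock resistance: R = sigma * (1 - nu) / (E * alpha)
  Numerator = 33 * (1 - 0.21) = 26.07
  Denominator = 64 * 1000 * (9.8 x 10^-6) = 0.6272
  R = 26.07 / 0.6272 = 41.6 K

41.6 K


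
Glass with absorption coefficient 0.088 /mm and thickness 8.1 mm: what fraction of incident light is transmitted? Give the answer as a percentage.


Beer-Lambert law: T = exp(-alpha * thickness)
  exponent = -0.088 * 8.1 = -0.7128
  T = exp(-0.7128) = 0.4903
  Percentage = 0.4903 * 100 = 49.03%

49.03%


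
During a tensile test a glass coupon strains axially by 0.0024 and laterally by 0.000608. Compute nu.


Poisson's ratio: nu = lateral strain / axial strain
  nu = 0.000608 / 0.0024 = 0.2533

0.2533


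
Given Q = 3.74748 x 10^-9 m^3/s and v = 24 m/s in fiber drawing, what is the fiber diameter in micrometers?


Cross-sectional area from continuity:
  A = Q / v = 3.74748 x 10^-9 / 24 = 1.56145 x 10^-10 m^2
Diameter from circular cross-section:
  d = sqrt(4A / pi) * 10^6 (m -> um)
  d = sqrt(4 * 1.56145 x 10^-10 / pi) * 10^6 = 14.1 um

14.1 um


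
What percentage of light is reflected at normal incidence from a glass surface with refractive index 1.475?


Fresnel reflectance at normal incidence:
  R = ((n - 1)/(n + 1))^2
  (n - 1)/(n + 1) = (1.475 - 1)/(1.475 + 1) = 0.191919
  R = 0.191919^2 = 0.0368329
  R(%) = 0.0368329 * 100 = 3.683%

3.683%


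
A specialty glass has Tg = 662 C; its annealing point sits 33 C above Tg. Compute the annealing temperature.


The annealing temperature is Tg plus the offset:
  T_anneal = 662 + 33 = 695 C

695 C


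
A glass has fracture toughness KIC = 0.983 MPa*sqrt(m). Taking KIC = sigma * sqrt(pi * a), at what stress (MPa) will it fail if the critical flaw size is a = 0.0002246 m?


Rearrange KIC = sigma * sqrt(pi * a):
  sigma = KIC / sqrt(pi * a)
  sqrt(pi * 0.0002246) = 0.026563
  sigma = 0.983 / 0.026563 = 37.01 MPa

37.01 MPa


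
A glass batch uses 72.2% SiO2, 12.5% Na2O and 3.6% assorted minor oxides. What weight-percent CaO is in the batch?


Pieces sum to 100%:
  CaO = 100 - (SiO2 + Na2O + others)
  CaO = 100 - (72.2 + 12.5 + 3.6) = 11.7%

11.7%


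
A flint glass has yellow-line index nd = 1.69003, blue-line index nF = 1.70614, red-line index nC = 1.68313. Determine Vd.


Abbe number formula: Vd = (nd - 1) / (nF - nC)
  nd - 1 = 1.69003 - 1 = 0.69003
  nF - nC = 1.70614 - 1.68313 = 0.02301
  Vd = 0.69003 / 0.02301 = 29.99

29.99


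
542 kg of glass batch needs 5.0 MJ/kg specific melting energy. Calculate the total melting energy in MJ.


Total energy = mass * specific energy
  E = 542 * 5.0 = 2710 MJ

2710 MJ


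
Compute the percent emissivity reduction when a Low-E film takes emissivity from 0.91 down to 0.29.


Percentage reduction = (1 - coated/uncoated) * 100
  Ratio = 0.29 / 0.91 = 0.3187
  Reduction = (1 - 0.3187) * 100 = 68.1%

68.1%


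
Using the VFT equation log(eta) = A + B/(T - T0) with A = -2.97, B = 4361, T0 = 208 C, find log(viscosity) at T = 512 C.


VFT equation: log(eta) = A + B / (T - T0)
  T - T0 = 512 - 208 = 304
  B / (T - T0) = 4361 / 304 = 14.345
  log(eta) = -2.97 + 14.345 = 11.375

11.375


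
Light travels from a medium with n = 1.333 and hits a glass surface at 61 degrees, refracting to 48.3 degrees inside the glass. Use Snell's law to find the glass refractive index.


Apply Snell's law: n1 * sin(theta1) = n2 * sin(theta2)
  n2 = n1 * sin(theta1) / sin(theta2)
  sin(61) = 0.87462
  sin(48.3) = 0.746638
  n2 = 1.333 * 0.87462 / 0.746638 = 1.5615

1.5615


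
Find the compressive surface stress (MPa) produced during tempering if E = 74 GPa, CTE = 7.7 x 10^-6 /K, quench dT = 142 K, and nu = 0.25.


Tempering stress: sigma = E * alpha * dT / (1 - nu)
  E (MPa) = 74 * 1000 = 74000
  Numerator = 74000 * (7.7 x 10^-6) * 142 = 80.9116
  Denominator = 1 - 0.25 = 0.75
  sigma = 80.9116 / 0.75 = 107.9 MPa

107.9 MPa


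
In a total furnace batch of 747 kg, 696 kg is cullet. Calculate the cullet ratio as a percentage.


Cullet ratio = (cullet mass / total batch mass) * 100
  Ratio = 696 / 747 * 100 = 93.17%

93.17%


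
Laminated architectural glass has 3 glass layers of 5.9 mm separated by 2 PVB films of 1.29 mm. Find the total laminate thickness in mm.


Total thickness = glass contribution + PVB contribution
  Glass: 3 * 5.9 = 17.7 mm
  PVB: 2 * 1.29 = 2.58 mm
  Total = 17.7 + 2.58 = 20.28 mm

20.28 mm


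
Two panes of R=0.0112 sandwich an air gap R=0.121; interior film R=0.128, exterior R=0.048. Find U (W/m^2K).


Total thermal resistance (series):
  R_total = R_in + R_glass + R_air + R_glass + R_out
  R_total = 0.128 + 0.0112 + 0.121 + 0.0112 + 0.048 = 0.3194 m^2K/W
U-value = 1 / R_total = 1 / 0.3194 = 3.131 W/m^2K

3.131 W/m^2K


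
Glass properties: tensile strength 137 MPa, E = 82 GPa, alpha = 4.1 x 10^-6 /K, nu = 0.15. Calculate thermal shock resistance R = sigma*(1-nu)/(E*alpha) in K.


Thermal shock resistance: R = sigma * (1 - nu) / (E * alpha)
  Numerator = 137 * (1 - 0.15) = 116.45
  Denominator = 82 * 1000 * (4.1 x 10^-6) = 0.3362
  R = 116.45 / 0.3362 = 346.4 K

346.4 K


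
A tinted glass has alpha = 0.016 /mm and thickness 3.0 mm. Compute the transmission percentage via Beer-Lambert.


Beer-Lambert law: T = exp(-alpha * thickness)
  exponent = -0.016 * 3.0 = -0.048
  T = exp(-0.048) = 0.9531
  Percentage = 0.9531 * 100 = 95.31%

95.31%


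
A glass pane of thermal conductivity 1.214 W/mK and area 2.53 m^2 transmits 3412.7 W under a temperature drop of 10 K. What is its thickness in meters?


Fourier's law: t = k * A * dT / Q
  t = 1.214 * 2.53 * 10 / 3412.7
  t = 30.7142 / 3412.7 = 0.009 m

0.009 m


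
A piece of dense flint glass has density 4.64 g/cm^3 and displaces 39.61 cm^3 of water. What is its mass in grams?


Rearrange rho = m / V:
  m = rho * V
  m = 4.64 * 39.61 = 183.79 g

183.79 g


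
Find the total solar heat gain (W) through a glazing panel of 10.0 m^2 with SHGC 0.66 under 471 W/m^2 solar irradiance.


Solar heat gain: Q = Area * SHGC * Irradiance
  Q = 10.0 * 0.66 * 471 = 3108.6 W

3108.6 W


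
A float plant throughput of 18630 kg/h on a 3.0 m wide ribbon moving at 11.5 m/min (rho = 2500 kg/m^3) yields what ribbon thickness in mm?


Ribbon cross-section from mass balance:
  Volume rate = throughput / density = 18630 / 2500 = 7.452 m^3/h
  thickness = volume rate / (speed * 60 * width), i.e.
  thickness = throughput / (60 * speed * width * density) * 1000
  thickness = 18630 / (60 * 11.5 * 3.0 * 2500) * 1000 = 3.6 mm

3.6 mm


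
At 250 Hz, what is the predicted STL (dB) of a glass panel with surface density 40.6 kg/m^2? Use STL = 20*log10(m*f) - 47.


Mass law: STL = 20 * log10(m * f) - 47
  m * f = 40.6 * 250 = 10150
  log10(10150) = 4.00647
  STL = 20 * 4.00647 - 47 = 80.1294 - 47 = 33.1 dB

33.1 dB


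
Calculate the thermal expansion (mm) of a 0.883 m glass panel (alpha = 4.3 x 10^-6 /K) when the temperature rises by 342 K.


Thermal expansion formula: dL = alpha * L0 * dT
  dL = (4.3 x 10^-6) * 0.883 * 342 = 0.00129854 m
Convert to mm: 0.00129854 * 1000 = 1.2985 mm

1.2985 mm


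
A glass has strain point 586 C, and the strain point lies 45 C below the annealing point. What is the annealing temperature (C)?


T_anneal = T_strain + gap:
  T_anneal = 586 + 45 = 631 C

631 C


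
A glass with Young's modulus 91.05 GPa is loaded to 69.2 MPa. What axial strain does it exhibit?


Rearrange E = sigma / epsilon:
  epsilon = sigma / E
  E (MPa) = 91.05 * 1000 = 91050
  epsilon = 69.2 / 91050 = 0.00076

0.00076


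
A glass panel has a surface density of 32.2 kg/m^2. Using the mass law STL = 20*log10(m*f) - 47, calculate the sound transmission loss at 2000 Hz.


Mass law: STL = 20 * log10(m * f) - 47
  m * f = 32.2 * 2000 = 64400
  log10(64400) = 4.80889
  STL = 20 * 4.80889 - 47 = 96.1778 - 47 = 49.2 dB

49.2 dB


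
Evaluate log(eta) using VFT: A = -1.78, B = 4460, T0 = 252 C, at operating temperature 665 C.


VFT equation: log(eta) = A + B / (T - T0)
  T - T0 = 665 - 252 = 413
  B / (T - T0) = 4460 / 413 = 10.799
  log(eta) = -1.78 + 10.799 = 9.019

9.019


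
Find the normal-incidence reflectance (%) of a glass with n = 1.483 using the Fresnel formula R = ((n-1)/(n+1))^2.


Fresnel reflectance at normal incidence:
  R = ((n - 1)/(n + 1))^2
  (n - 1)/(n + 1) = (1.483 - 1)/(1.483 + 1) = 0.194523
  R = 0.194523^2 = 0.0378392
  R(%) = 0.0378392 * 100 = 3.784%

3.784%


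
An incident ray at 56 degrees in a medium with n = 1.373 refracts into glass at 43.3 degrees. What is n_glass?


Apply Snell's law: n1 * sin(theta1) = n2 * sin(theta2)
  n2 = n1 * sin(theta1) / sin(theta2)
  sin(56) = 0.829038
  sin(43.3) = 0.685818
  n2 = 1.373 * 0.829038 / 0.685818 = 1.6597

1.6597


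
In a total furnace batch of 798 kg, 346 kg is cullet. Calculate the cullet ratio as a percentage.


Cullet ratio = (cullet mass / total batch mass) * 100
  Ratio = 346 / 798 * 100 = 43.36%

43.36%


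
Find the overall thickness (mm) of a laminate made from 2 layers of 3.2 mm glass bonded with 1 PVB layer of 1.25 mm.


Total thickness = glass contribution + PVB contribution
  Glass: 2 * 3.2 = 6.4 mm
  PVB: 1 * 1.25 = 1.25 mm
  Total = 6.4 + 1.25 = 7.65 mm

7.65 mm


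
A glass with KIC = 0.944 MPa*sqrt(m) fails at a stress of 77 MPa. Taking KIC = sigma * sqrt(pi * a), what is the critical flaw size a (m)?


Rearrange KIC = sigma * sqrt(pi * a):
  sqrt(pi * a) = KIC / sigma
  sqrt(pi * a) = 0.944 / 77 = 0.01226
  a = (KIC / sigma)^2 / pi
  a = 0.01226^2 / pi = 0.0000478 m

0.0000478 m


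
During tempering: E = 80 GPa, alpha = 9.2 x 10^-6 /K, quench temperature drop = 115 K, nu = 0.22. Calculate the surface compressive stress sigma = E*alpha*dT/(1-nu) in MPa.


Tempering stress: sigma = E * alpha * dT / (1 - nu)
  E (MPa) = 80 * 1000 = 80000
  Numerator = 80000 * (9.2 x 10^-6) * 115 = 84.64
  Denominator = 1 - 0.22 = 0.78
  sigma = 84.64 / 0.78 = 108.5 MPa

108.5 MPa


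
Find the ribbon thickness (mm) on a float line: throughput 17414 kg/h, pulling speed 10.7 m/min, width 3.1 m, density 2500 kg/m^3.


Ribbon cross-section from mass balance:
  Volume rate = throughput / density = 17414 / 2500 = 6.9656 m^3/h
  thickness = volume rate / (speed * 60 * width), i.e.
  thickness = throughput / (60 * speed * width * density) * 1000
  thickness = 17414 / (60 * 10.7 * 3.1 * 2500) * 1000 = 3.5 mm

3.5 mm


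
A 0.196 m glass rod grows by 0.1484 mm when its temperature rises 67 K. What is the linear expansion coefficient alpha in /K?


Rearrange dL = alpha * L0 * dT for alpha:
  alpha = dL / (L0 * dT)
  alpha = (0.1484 / 1000) / (0.196 * 67) = 0.000011301 /K = 1.1301 x 10^-5 /K

1.1301 x 10^-5 /K


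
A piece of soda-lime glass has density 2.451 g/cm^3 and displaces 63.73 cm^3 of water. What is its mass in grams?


Rearrange rho = m / V:
  m = rho * V
  m = 2.451 * 63.73 = 156.202 g

156.202 g


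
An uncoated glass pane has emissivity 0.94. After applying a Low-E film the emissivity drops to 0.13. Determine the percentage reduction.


Percentage reduction = (1 - coated/uncoated) * 100
  Ratio = 0.13 / 0.94 = 0.1383
  Reduction = (1 - 0.1383) * 100 = 86.2%

86.2%


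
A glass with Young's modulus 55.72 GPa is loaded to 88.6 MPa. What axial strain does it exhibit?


Rearrange E = sigma / epsilon:
  epsilon = sigma / E
  E (MPa) = 55.72 * 1000 = 55720
  epsilon = 88.6 / 55720 = 0.00159

0.00159


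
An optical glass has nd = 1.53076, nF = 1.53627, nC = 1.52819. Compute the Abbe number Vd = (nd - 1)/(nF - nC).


Abbe number formula: Vd = (nd - 1) / (nF - nC)
  nd - 1 = 1.53076 - 1 = 0.53076
  nF - nC = 1.53627 - 1.52819 = 0.00808
  Vd = 0.53076 / 0.00808 = 65.69

65.69


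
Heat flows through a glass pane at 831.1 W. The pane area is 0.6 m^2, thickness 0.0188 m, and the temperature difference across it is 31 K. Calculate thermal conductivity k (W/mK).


Fourier's law rearranged: k = Q * t / (A * dT)
  Numerator = 831.1 * 0.0188 = 15.62468
  Denominator = 0.6 * 31 = 18.6
  k = 15.62468 / 18.6 = 0.84 W/mK

0.84 W/mK


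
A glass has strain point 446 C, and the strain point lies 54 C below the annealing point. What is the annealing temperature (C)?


T_anneal = T_strain + gap:
  T_anneal = 446 + 54 = 500 C

500 C


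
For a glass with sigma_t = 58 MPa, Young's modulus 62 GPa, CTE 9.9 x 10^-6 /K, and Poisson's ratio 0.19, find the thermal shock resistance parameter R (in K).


Thermal shock resistance: R = sigma * (1 - nu) / (E * alpha)
  Numerator = 58 * (1 - 0.19) = 46.98
  Denominator = 62 * 1000 * (9.9 x 10^-6) = 0.6138
  R = 46.98 / 0.6138 = 76.5 K

76.5 K


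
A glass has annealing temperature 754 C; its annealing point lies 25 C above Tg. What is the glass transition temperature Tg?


Rearrange T_anneal = Tg + offset for Tg:
  Tg = T_anneal - offset = 754 - 25 = 729 C

729 C


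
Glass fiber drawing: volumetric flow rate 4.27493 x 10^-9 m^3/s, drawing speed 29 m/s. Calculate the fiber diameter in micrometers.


Cross-sectional area from continuity:
  A = Q / v = 4.27493 x 10^-9 / 29 = 1.474114 x 10^-10 m^2
Diameter from circular cross-section:
  d = sqrt(4A / pi) * 10^6 (m -> um)
  d = sqrt(4 * 1.474114 x 10^-10 / pi) * 10^6 = 13.7 um

13.7 um


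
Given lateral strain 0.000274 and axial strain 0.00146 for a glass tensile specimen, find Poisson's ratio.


Poisson's ratio: nu = lateral strain / axial strain
  nu = 0.000274 / 0.00146 = 0.1877

0.1877


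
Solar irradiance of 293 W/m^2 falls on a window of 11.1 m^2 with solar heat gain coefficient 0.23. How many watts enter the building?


Solar heat gain: Q = Area * SHGC * Irradiance
  Q = 11.1 * 0.23 * 293 = 748 W

748 W


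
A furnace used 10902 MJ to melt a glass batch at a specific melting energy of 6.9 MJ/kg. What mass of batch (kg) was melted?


Rearrange E = m * s for m:
  m = E / s
  m = 10902 / 6.9 = 1580.0 kg

1580.0 kg


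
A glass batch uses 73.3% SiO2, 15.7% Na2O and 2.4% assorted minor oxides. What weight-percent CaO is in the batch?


Pieces sum to 100%:
  CaO = 100 - (SiO2 + Na2O + others)
  CaO = 100 - (73.3 + 15.7 + 2.4) = 8.6%

8.6%


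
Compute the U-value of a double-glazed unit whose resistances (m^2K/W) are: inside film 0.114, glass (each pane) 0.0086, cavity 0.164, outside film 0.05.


Total thermal resistance (series):
  R_total = R_in + R_glass + R_air + R_glass + R_out
  R_total = 0.114 + 0.0086 + 0.164 + 0.0086 + 0.05 = 0.3452 m^2K/W
U-value = 1 / R_total = 1 / 0.3452 = 2.897 W/m^2K

2.897 W/m^2K


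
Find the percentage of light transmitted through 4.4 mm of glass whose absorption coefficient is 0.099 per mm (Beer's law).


Beer-Lambert law: T = exp(-alpha * thickness)
  exponent = -0.099 * 4.4 = -0.4356
  T = exp(-0.4356) = 0.6469
  Percentage = 0.6469 * 100 = 64.69%

64.69%


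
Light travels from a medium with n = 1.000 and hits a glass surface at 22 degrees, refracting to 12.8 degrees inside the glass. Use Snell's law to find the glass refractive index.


Apply Snell's law: n1 * sin(theta1) = n2 * sin(theta2)
  n2 = n1 * sin(theta1) / sin(theta2)
  sin(22) = 0.374607
  sin(12.8) = 0.221548
  n2 = 1.000 * 0.374607 / 0.221548 = 1.6909

1.6909


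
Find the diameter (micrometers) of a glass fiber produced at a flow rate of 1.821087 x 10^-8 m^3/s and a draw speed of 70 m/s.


Cross-sectional area from continuity:
  A = Q / v = 1.821087 x 10^-8 / 70 = 2.601553 x 10^-10 m^2
Diameter from circular cross-section:
  d = sqrt(4A / pi) * 10^6 (m -> um)
  d = sqrt(4 * 2.601553 x 10^-10 / pi) * 10^6 = 18.2 um

18.2 um


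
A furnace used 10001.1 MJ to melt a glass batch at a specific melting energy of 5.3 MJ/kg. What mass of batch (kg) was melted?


Rearrange E = m * s for m:
  m = E / s
  m = 10001.1 / 5.3 = 1887.0 kg

1887.0 kg


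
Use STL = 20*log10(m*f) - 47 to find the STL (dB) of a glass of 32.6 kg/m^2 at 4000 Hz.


Mass law: STL = 20 * log10(m * f) - 47
  m * f = 32.6 * 4000 = 130400
  log10(130400) = 5.11528
  STL = 20 * 5.11528 - 47 = 102.3056 - 47 = 55.3 dB

55.3 dB


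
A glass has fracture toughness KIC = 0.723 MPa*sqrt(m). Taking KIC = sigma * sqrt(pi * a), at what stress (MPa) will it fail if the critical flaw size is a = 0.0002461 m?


Rearrange KIC = sigma * sqrt(pi * a):
  sigma = KIC / sqrt(pi * a)
  sqrt(pi * 0.0002461) = 0.027806
  sigma = 0.723 / 0.027806 = 26.0 MPa

26.0 MPa


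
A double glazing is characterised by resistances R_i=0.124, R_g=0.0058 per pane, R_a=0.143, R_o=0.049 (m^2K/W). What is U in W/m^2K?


Total thermal resistance (series):
  R_total = R_in + R_glass + R_air + R_glass + R_out
  R_total = 0.124 + 0.0058 + 0.143 + 0.0058 + 0.049 = 0.3276 m^2K/W
U-value = 1 / R_total = 1 / 0.3276 = 3.053 W/m^2K

3.053 W/m^2K


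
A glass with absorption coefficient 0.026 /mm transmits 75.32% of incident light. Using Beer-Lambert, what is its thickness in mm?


Rearrange T = exp(-alpha * thickness):
  thickness = -ln(T) / alpha
  T = 75.32/100 = 0.7532
  ln(T) = -0.28342
  -ln(T) = 0.28342
  thickness = 0.28342 / 0.026 = 10.9 mm

10.9 mm


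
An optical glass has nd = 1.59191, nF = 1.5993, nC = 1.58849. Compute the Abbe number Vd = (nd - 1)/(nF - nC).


Abbe number formula: Vd = (nd - 1) / (nF - nC)
  nd - 1 = 1.59191 - 1 = 0.59191
  nF - nC = 1.5993 - 1.58849 = 0.01081
  Vd = 0.59191 / 0.01081 = 54.76

54.76


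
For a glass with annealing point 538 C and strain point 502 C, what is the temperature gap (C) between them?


Gap = T_anneal - T_strain:
  gap = 538 - 502 = 36 C

36 C


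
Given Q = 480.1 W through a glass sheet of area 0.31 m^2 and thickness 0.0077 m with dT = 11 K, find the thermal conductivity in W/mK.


Fourier's law rearranged: k = Q * t / (A * dT)
  Numerator = 480.1 * 0.0077 = 3.69677
  Denominator = 0.31 * 11 = 3.41
  k = 3.69677 / 3.41 = 1.084 W/mK

1.084 W/mK


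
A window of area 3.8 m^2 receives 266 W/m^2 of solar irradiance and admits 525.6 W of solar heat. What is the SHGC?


Rearrange Q = Area * SHGC * Irradiance:
  SHGC = Q / (Area * Irradiance)
  SHGC = 525.6 / (3.8 * 266) = 0.52

0.52


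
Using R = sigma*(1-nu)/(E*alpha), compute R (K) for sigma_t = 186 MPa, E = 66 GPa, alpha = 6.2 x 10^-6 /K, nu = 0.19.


Thermal shock resistance: R = sigma * (1 - nu) / (E * alpha)
  Numerator = 186 * (1 - 0.19) = 150.66
  Denominator = 66 * 1000 * (6.2 x 10^-6) = 0.4092
  R = 150.66 / 0.4092 = 368.2 K

368.2 K


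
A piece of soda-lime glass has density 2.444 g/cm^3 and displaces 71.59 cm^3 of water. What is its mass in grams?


Rearrange rho = m / V:
  m = rho * V
  m = 2.444 * 71.59 = 174.966 g

174.966 g


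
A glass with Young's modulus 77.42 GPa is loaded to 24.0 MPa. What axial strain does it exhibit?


Rearrange E = sigma / epsilon:
  epsilon = sigma / E
  E (MPa) = 77.42 * 1000 = 77420
  epsilon = 24.0 / 77420 = 0.00031

0.00031


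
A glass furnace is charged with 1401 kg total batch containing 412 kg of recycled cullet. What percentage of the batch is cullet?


Cullet ratio = (cullet mass / total batch mass) * 100
  Ratio = 412 / 1401 * 100 = 29.41%

29.41%


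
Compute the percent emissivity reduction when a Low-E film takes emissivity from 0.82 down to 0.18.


Percentage reduction = (1 - coated/uncoated) * 100
  Ratio = 0.18 / 0.82 = 0.2195
  Reduction = (1 - 0.2195) * 100 = 78.0%

78.0%


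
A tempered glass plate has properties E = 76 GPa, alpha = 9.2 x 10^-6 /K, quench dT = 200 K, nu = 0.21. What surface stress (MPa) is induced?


Tempering stress: sigma = E * alpha * dT / (1 - nu)
  E (MPa) = 76 * 1000 = 76000
  Numerator = 76000 * (9.2 x 10^-6) * 200 = 139.84
  Denominator = 1 - 0.21 = 0.79
  sigma = 139.84 / 0.79 = 177.0 MPa

177.0 MPa


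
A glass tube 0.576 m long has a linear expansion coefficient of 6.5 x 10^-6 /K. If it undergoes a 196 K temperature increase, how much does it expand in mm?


Thermal expansion formula: dL = alpha * L0 * dT
  dL = (6.5 x 10^-6) * 0.576 * 196 = 0.00073382 m
Convert to mm: 0.00073382 * 1000 = 0.7338 mm

0.7338 mm


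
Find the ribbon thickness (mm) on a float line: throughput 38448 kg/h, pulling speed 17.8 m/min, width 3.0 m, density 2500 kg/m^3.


Ribbon cross-section from mass balance:
  Volume rate = throughput / density = 38448 / 2500 = 15.3792 m^3/h
  thickness = volume rate / (speed * 60 * width), i.e.
  thickness = throughput / (60 * speed * width * density) * 1000
  thickness = 38448 / (60 * 17.8 * 3.0 * 2500) * 1000 = 4.8 mm

4.8 mm


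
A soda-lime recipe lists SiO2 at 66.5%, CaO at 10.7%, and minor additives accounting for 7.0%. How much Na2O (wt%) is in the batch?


Pieces sum to 100%:
  Na2O = 100 - (SiO2 + CaO + others)
  Na2O = 100 - (66.5 + 10.7 + 7.0) = 15.8%

15.8%


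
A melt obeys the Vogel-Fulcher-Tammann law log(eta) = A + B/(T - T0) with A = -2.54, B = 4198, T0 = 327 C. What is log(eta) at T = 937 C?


VFT equation: log(eta) = A + B / (T - T0)
  T - T0 = 937 - 327 = 610
  B / (T - T0) = 4198 / 610 = 6.882
  log(eta) = -2.54 + 6.882 = 4.342

4.342


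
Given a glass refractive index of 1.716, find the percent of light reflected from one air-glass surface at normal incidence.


Fresnel reflectance at normal incidence:
  R = ((n - 1)/(n + 1))^2
  (n - 1)/(n + 1) = (1.716 - 1)/(1.716 + 1) = 0.263623
  R = 0.263623^2 = 0.0694971
  R(%) = 0.0694971 * 100 = 6.95%

6.95%


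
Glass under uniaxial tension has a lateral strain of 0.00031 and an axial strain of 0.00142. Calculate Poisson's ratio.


Poisson's ratio: nu = lateral strain / axial strain
  nu = 0.00031 / 0.00142 = 0.2183

0.2183


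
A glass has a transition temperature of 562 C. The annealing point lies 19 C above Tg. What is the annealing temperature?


The annealing temperature is Tg plus the offset:
  T_anneal = 562 + 19 = 581 C

581 C


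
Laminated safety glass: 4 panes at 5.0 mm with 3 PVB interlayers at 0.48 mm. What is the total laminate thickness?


Total thickness = glass contribution + PVB contribution
  Glass: 4 * 5.0 = 20.0 mm
  PVB: 3 * 0.48 = 1.44 mm
  Total = 20.0 + 1.44 = 21.44 mm

21.44 mm


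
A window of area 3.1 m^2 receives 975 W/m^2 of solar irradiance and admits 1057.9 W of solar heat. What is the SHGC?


Rearrange Q = Area * SHGC * Irradiance:
  SHGC = Q / (Area * Irradiance)
  SHGC = 1057.9 / (3.1 * 975) = 0.35

0.35


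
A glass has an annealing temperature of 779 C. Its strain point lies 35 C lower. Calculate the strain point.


Strain point = annealing point - difference:
  T_strain = 779 - 35 = 744 C

744 C


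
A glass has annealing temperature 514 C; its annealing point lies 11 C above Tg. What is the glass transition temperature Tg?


Rearrange T_anneal = Tg + offset for Tg:
  Tg = T_anneal - offset = 514 - 11 = 503 C

503 C


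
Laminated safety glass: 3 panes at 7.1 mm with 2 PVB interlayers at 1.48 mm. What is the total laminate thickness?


Total thickness = glass contribution + PVB contribution
  Glass: 3 * 7.1 = 21.3 mm
  PVB: 2 * 1.48 = 2.96 mm
  Total = 21.3 + 2.96 = 24.26 mm

24.26 mm


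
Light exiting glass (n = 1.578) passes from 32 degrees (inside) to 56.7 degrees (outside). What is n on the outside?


Apply Snell's law: n1 * sin(theta1) = n2 * sin(theta2)
  n2 = n1 * sin(theta1) / sin(theta2)
  sin(32) = 0.529919
  sin(56.7) = 0.835807
  n2 = 1.578 * 0.529919 / 0.835807 = 1.0005

1.0005


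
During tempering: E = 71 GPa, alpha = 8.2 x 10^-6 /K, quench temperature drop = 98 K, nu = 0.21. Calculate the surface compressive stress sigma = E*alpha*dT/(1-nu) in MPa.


Tempering stress: sigma = E * alpha * dT / (1 - nu)
  E (MPa) = 71 * 1000 = 71000
  Numerator = 71000 * (8.2 x 10^-6) * 98 = 57.0556
  Denominator = 1 - 0.21 = 0.79
  sigma = 57.0556 / 0.79 = 72.2 MPa

72.2 MPa


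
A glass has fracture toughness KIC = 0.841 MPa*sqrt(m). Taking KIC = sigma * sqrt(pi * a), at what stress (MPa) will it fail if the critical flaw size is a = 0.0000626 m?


Rearrange KIC = sigma * sqrt(pi * a):
  sigma = KIC / sqrt(pi * a)
  sqrt(pi * 0.0000626) = 0.014024
  sigma = 0.841 / 0.014024 = 59.97 MPa

59.97 MPa


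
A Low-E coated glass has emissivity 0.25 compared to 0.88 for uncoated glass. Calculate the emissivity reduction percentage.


Percentage reduction = (1 - coated/uncoated) * 100
  Ratio = 0.25 / 0.88 = 0.2841
  Reduction = (1 - 0.2841) * 100 = 71.6%

71.6%


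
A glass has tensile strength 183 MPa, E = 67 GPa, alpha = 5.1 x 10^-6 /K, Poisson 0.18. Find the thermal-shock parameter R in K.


Thermal shock resistance: R = sigma * (1 - nu) / (E * alpha)
  Numerator = 183 * (1 - 0.18) = 150.06
  Denominator = 67 * 1000 * (5.1 x 10^-6) = 0.3417
  R = 150.06 / 0.3417 = 439.2 K

439.2 K


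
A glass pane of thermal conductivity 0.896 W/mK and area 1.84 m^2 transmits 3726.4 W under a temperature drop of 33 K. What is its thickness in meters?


Fourier's law: t = k * A * dT / Q
  t = 0.896 * 1.84 * 33 / 3726.4
  t = 54.40512 / 3726.4 = 0.0146 m

0.0146 m


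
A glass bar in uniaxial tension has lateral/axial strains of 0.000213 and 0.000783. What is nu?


Poisson's ratio: nu = lateral strain / axial strain
  nu = 0.000213 / 0.000783 = 0.272

0.272


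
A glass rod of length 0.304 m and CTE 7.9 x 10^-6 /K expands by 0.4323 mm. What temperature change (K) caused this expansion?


Rearrange dL = alpha * L0 * dT for dT:
  dT = dL / (alpha * L0)
  dL (m) = 0.4323 / 1000 = 0.0004323
  dT = 0.0004323 / ((7.9 x 10^-6) * 0.304) = 180.0 K

180.0 K


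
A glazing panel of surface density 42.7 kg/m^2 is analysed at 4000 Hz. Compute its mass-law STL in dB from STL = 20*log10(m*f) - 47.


Mass law: STL = 20 * log10(m * f) - 47
  m * f = 42.7 * 4000 = 170800
  log10(170800) = 5.23249
  STL = 20 * 5.23249 - 47 = 104.6498 - 47 = 57.6 dB

57.6 dB


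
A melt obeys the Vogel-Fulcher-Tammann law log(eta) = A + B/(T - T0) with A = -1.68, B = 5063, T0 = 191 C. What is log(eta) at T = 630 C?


VFT equation: log(eta) = A + B / (T - T0)
  T - T0 = 630 - 191 = 439
  B / (T - T0) = 5063 / 439 = 11.533
  log(eta) = -1.68 + 11.533 = 9.853

9.853


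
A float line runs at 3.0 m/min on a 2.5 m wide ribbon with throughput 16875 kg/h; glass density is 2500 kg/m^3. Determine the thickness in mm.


Ribbon cross-section from mass balance:
  Volume rate = throughput / density = 16875 / 2500 = 6.75 m^3/h
  thickness = volume rate / (speed * 60 * width), i.e.
  thickness = throughput / (60 * speed * width * density) * 1000
  thickness = 16875 / (60 * 3.0 * 2.5 * 2500) * 1000 = 15.0 mm

15.0 mm


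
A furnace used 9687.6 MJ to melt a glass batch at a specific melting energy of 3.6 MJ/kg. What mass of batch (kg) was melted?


Rearrange E = m * s for m:
  m = E / s
  m = 9687.6 / 3.6 = 2691.0 kg

2691.0 kg


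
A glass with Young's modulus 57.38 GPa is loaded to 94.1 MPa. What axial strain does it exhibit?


Rearrange E = sigma / epsilon:
  epsilon = sigma / E
  E (MPa) = 57.38 * 1000 = 57380
  epsilon = 94.1 / 57380 = 0.00164

0.00164


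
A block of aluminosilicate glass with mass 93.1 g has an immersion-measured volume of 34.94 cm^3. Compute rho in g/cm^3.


Use the definition of density:
  rho = mass / volume
  rho = 93.1 / 34.94 = 2.665 g/cm^3

2.665 g/cm^3


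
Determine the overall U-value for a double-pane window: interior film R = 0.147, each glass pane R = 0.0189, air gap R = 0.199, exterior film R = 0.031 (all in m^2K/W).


Total thermal resistance (series):
  R_total = R_in + R_glass + R_air + R_glass + R_out
  R_total = 0.147 + 0.0189 + 0.199 + 0.0189 + 0.031 = 0.4148 m^2K/W
U-value = 1 / R_total = 1 / 0.4148 = 2.411 W/m^2K

2.411 W/m^2K


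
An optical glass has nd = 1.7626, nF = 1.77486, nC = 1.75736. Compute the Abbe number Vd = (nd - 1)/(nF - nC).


Abbe number formula: Vd = (nd - 1) / (nF - nC)
  nd - 1 = 1.7626 - 1 = 0.7626
  nF - nC = 1.77486 - 1.75736 = 0.0175
  Vd = 0.7626 / 0.0175 = 43.58

43.58


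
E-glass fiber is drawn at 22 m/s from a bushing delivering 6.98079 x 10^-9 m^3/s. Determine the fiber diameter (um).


Cross-sectional area from continuity:
  A = Q / v = 6.98079 x 10^-9 / 22 = 3.173086 x 10^-10 m^2
Diameter from circular cross-section:
  d = sqrt(4A / pi) * 10^6 (m -> um)
  d = sqrt(4 * 3.173086 x 10^-10 / pi) * 10^6 = 20.1 um

20.1 um


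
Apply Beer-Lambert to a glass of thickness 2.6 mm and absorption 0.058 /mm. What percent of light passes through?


Beer-Lambert law: T = exp(-alpha * thickness)
  exponent = -0.058 * 2.6 = -0.1508
  T = exp(-0.1508) = 0.86
  Percentage = 0.86 * 100 = 86.0%

86.0%


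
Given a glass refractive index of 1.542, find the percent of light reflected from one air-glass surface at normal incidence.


Fresnel reflectance at normal incidence:
  R = ((n - 1)/(n + 1))^2
  (n - 1)/(n + 1) = (1.542 - 1)/(1.542 + 1) = 0.213218
  R = 0.213218^2 = 0.0454619
  R(%) = 0.0454619 * 100 = 4.546%

4.546%


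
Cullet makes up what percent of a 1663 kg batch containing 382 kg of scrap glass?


Cullet ratio = (cullet mass / total batch mass) * 100
  Ratio = 382 / 1663 * 100 = 22.97%

22.97%


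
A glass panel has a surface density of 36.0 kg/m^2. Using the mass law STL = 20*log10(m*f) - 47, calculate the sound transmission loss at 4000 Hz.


Mass law: STL = 20 * log10(m * f) - 47
  m * f = 36.0 * 4000 = 144000
  log10(144000) = 5.15836
  STL = 20 * 5.15836 - 47 = 103.1672 - 47 = 56.2 dB

56.2 dB


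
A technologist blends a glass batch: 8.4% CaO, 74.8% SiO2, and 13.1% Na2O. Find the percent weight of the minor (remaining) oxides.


Sum the three major oxides:
  SiO2 + Na2O + CaO = 74.8 + 13.1 + 8.4 = 96.3%
Subtract from 100%:
  Others = 100 - 96.3 = 3.7%

3.7%


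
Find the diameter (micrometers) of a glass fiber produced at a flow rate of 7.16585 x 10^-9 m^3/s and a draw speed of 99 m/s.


Cross-sectional area from continuity:
  A = Q / v = 7.16585 x 10^-9 / 99 = 7.238232 x 10^-11 m^2
Diameter from circular cross-section:
  d = sqrt(4A / pi) * 10^6 (m -> um)
  d = sqrt(4 * 7.238232 x 10^-11 / pi) * 10^6 = 9.6 um

9.6 um


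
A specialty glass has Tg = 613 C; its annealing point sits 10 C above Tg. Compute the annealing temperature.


The annealing temperature is Tg plus the offset:
  T_anneal = 613 + 10 = 623 C

623 C


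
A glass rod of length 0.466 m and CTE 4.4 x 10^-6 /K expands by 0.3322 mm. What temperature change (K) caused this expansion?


Rearrange dL = alpha * L0 * dT for dT:
  dT = dL / (alpha * L0)
  dL (m) = 0.3322 / 1000 = 0.0003322
  dT = 0.0003322 / ((4.4 x 10^-6) * 0.466) = 162.0 K

162.0 K


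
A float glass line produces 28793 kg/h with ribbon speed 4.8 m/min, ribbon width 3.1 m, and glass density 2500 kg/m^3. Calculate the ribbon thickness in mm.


Ribbon cross-section from mass balance:
  Volume rate = throughput / density = 28793 / 2500 = 11.5172 m^3/h
  thickness = volume rate / (speed * 60 * width), i.e.
  thickness = throughput / (60 * speed * width * density) * 1000
  thickness = 28793 / (60 * 4.8 * 3.1 * 2500) * 1000 = 12.9 mm

12.9 mm


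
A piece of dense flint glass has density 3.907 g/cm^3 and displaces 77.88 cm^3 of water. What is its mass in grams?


Rearrange rho = m / V:
  m = rho * V
  m = 3.907 * 77.88 = 304.277 g

304.277 g


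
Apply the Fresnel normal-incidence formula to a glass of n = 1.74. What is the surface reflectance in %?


Fresnel reflectance at normal incidence:
  R = ((n - 1)/(n + 1))^2
  (n - 1)/(n + 1) = (1.74 - 1)/(1.74 + 1) = 0.270073
  R = 0.270073^2 = 0.0729394
  R(%) = 0.0729394 * 100 = 7.294%

7.294%


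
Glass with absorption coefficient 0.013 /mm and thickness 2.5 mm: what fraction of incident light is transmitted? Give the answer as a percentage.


Beer-Lambert law: T = exp(-alpha * thickness)
  exponent = -0.013 * 2.5 = -0.0325
  T = exp(-0.0325) = 0.968
  Percentage = 0.968 * 100 = 96.8%

96.8%


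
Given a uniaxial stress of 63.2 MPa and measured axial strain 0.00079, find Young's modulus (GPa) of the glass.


Young's modulus: E = stress / strain
  E = 63.2 MPa / 0.00079 = 80000 MPa
Convert to GPa: 80000 / 1000 = 80.0 GPa

80.0 GPa


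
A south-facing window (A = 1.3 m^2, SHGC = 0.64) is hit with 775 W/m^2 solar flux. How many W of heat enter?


Solar heat gain: Q = Area * SHGC * Irradiance
  Q = 1.3 * 0.64 * 775 = 644.8 W

644.8 W


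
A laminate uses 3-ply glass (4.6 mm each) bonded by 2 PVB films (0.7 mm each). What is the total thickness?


Total thickness = glass contribution + PVB contribution
  Glass: 3 * 4.6 = 13.8 mm
  PVB: 2 * 0.7 = 1.4 mm
  Total = 13.8 + 1.4 = 15.2 mm

15.2 mm


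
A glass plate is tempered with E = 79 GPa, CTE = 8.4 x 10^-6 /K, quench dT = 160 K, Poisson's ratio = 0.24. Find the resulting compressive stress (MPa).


Tempering stress: sigma = E * alpha * dT / (1 - nu)
  E (MPa) = 79 * 1000 = 79000
  Numerator = 79000 * (8.4 x 10^-6) * 160 = 106.176
  Denominator = 1 - 0.24 = 0.76
  sigma = 106.176 / 0.76 = 139.7 MPa

139.7 MPa


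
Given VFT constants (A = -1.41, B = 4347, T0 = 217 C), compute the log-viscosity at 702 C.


VFT equation: log(eta) = A + B / (T - T0)
  T - T0 = 702 - 217 = 485
  B / (T - T0) = 4347 / 485 = 8.963
  log(eta) = -1.41 + 8.963 = 7.553

7.553


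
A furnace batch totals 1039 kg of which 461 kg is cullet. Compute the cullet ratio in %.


Cullet ratio = (cullet mass / total batch mass) * 100
  Ratio = 461 / 1039 * 100 = 44.37%

44.37%


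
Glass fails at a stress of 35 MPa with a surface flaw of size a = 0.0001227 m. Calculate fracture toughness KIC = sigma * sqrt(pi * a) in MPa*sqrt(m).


Fracture toughness: KIC = sigma * sqrt(pi * a)
  pi * a = pi * 0.0001227 = 0.000385473
  sqrt(pi * a) = 0.019633
  KIC = 35 * 0.019633 = 0.687 MPa*sqrt(m)

0.687 MPa*sqrt(m)
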